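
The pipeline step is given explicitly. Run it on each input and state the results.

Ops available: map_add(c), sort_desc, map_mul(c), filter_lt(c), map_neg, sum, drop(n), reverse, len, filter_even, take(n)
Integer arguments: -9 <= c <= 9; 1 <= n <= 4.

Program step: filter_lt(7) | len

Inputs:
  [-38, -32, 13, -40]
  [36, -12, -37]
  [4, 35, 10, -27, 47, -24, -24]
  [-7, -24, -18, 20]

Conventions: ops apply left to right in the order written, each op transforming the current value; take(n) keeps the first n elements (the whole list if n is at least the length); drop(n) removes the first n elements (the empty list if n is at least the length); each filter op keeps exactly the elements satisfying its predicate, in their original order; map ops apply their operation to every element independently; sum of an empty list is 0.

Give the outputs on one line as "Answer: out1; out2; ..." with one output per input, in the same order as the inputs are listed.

Execution, op by op:
  [-38, -32, 13, -40] -> [-38, -32, -40] -> 3
  [36, -12, -37] -> [-12, -37] -> 2
  [4, 35, 10, -27, 47, -24, -24] -> [4, -27, -24, -24] -> 4
  [-7, -24, -18, 20] -> [-7, -24, -18] -> 3

3; 2; 4; 3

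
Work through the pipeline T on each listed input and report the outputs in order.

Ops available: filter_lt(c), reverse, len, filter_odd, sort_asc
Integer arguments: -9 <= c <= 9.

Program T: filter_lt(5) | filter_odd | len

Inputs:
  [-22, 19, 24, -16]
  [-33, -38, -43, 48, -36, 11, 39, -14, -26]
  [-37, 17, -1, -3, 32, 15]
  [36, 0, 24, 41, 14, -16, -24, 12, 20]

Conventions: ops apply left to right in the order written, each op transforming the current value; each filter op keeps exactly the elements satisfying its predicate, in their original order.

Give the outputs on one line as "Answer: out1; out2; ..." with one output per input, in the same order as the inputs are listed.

0; 2; 3; 0

Execution, op by op:
  [-22, 19, 24, -16] -> [-22, -16] -> [] -> 0
  [-33, -38, -43, 48, -36, 11, 39, -14, -26] -> [-33, -38, -43, -36, -14, -26] -> [-33, -43] -> 2
  [-37, 17, -1, -3, 32, 15] -> [-37, -1, -3] -> [-37, -1, -3] -> 3
  [36, 0, 24, 41, 14, -16, -24, 12, 20] -> [0, -16, -24] -> [] -> 0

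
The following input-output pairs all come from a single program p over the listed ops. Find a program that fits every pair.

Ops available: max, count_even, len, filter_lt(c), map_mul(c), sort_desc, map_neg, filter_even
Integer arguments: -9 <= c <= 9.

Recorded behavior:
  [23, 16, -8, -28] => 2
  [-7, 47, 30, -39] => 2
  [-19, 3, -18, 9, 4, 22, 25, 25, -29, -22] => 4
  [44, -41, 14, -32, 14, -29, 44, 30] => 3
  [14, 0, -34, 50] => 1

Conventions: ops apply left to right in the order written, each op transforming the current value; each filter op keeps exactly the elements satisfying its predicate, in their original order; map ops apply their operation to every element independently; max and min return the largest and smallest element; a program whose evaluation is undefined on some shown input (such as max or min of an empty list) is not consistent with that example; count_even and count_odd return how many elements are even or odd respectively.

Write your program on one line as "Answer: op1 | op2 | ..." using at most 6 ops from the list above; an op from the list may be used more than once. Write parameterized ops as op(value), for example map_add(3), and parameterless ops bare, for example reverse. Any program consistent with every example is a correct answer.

sort_desc | filter_lt(-6) | map_mul(5) | map_mul(5) | len

Check, running the answer program on each example:
  [23, 16, -8, -28] -> [23, 16, -8, -28] -> [-8, -28] -> [-40, -140] -> [-200, -700] -> 2
  [-7, 47, 30, -39] -> [47, 30, -7, -39] -> [-7, -39] -> [-35, -195] -> [-175, -975] -> 2
  [-19, 3, -18, 9, 4, 22, 25, 25, -29, -22] -> [25, 25, 22, 9, 4, 3, -18, -19, -22, -29] -> [-18, -19, -22, -29] -> [-90, -95, -110, -145] -> [-450, -475, -550, -725] -> 4
  [44, -41, 14, -32, 14, -29, 44, 30] -> [44, 44, 30, 14, 14, -29, -32, -41] -> [-29, -32, -41] -> [-145, -160, -205] -> [-725, -800, -1025] -> 3
  [14, 0, -34, 50] -> [50, 14, 0, -34] -> [-34] -> [-170] -> [-850] -> 1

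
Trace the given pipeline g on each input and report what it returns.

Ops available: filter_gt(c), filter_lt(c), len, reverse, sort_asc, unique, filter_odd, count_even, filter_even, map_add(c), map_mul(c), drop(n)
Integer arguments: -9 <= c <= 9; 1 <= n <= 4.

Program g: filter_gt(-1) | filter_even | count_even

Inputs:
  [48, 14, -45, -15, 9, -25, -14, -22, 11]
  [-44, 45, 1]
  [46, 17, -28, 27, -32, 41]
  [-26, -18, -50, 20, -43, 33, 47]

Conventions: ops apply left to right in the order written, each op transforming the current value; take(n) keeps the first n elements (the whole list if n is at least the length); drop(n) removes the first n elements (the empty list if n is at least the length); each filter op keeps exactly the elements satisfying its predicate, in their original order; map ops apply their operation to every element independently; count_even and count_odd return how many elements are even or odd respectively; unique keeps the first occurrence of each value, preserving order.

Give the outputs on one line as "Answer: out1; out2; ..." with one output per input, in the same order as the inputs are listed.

Execution, op by op:
  [48, 14, -45, -15, 9, -25, -14, -22, 11] -> [48, 14, 9, 11] -> [48, 14] -> 2
  [-44, 45, 1] -> [45, 1] -> [] -> 0
  [46, 17, -28, 27, -32, 41] -> [46, 17, 27, 41] -> [46] -> 1
  [-26, -18, -50, 20, -43, 33, 47] -> [20, 33, 47] -> [20] -> 1

2; 0; 1; 1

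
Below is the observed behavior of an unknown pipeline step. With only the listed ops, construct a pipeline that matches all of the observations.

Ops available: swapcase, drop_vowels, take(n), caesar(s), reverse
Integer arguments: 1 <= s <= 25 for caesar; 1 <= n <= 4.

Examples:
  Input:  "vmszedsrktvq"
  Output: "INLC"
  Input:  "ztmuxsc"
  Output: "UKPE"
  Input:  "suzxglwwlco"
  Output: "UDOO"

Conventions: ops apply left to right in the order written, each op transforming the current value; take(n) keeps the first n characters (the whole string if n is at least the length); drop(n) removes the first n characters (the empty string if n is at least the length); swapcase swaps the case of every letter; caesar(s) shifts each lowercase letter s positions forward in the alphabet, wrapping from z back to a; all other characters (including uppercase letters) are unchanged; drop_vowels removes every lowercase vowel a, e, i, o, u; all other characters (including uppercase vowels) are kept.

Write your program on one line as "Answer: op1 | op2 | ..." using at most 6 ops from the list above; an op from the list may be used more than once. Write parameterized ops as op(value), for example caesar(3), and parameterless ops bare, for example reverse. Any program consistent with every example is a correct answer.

reverse | drop_vowels | take(4) | caesar(18) | swapcase

Check, running the answer program on each example:
  "vmszedsrktvq" -> "qvtkrsdezsmv" -> "qvtkrsdzsmv" -> "qvtk" -> "inlc" -> "INLC"
  "ztmuxsc" -> "csxumtz" -> "csxmtz" -> "csxm" -> "ukpe" -> "UKPE"
  "suzxglwwlco" -> "oclwwlgxzus" -> "clwwlgxzs" -> "clww" -> "udoo" -> "UDOO"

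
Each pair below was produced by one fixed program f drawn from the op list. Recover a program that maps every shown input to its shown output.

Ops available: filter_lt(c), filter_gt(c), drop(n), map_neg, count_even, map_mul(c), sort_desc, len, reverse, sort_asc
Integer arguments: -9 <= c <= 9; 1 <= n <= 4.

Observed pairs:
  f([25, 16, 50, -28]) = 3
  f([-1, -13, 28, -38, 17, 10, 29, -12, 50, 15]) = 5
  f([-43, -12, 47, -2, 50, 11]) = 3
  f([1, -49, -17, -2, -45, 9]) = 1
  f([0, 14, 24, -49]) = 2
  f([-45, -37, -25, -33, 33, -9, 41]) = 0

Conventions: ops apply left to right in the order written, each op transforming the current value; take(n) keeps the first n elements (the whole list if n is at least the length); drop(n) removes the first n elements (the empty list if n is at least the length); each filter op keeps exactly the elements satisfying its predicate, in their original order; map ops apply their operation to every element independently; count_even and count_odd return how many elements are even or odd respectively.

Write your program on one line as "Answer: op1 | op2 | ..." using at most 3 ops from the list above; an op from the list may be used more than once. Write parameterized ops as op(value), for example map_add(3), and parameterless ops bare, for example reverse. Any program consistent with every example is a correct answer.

map_neg | drop(1) | count_even

Check, running the answer program on each example:
  [25, 16, 50, -28] -> [-25, -16, -50, 28] -> [-16, -50, 28] -> 3
  [-1, -13, 28, -38, 17, 10, 29, -12, 50, 15] -> [1, 13, -28, 38, -17, -10, -29, 12, -50, -15] -> [13, -28, 38, -17, -10, -29, 12, -50, -15] -> 5
  [-43, -12, 47, -2, 50, 11] -> [43, 12, -47, 2, -50, -11] -> [12, -47, 2, -50, -11] -> 3
  [1, -49, -17, -2, -45, 9] -> [-1, 49, 17, 2, 45, -9] -> [49, 17, 2, 45, -9] -> 1
  [0, 14, 24, -49] -> [0, -14, -24, 49] -> [-14, -24, 49] -> 2
  [-45, -37, -25, -33, 33, -9, 41] -> [45, 37, 25, 33, -33, 9, -41] -> [37, 25, 33, -33, 9, -41] -> 0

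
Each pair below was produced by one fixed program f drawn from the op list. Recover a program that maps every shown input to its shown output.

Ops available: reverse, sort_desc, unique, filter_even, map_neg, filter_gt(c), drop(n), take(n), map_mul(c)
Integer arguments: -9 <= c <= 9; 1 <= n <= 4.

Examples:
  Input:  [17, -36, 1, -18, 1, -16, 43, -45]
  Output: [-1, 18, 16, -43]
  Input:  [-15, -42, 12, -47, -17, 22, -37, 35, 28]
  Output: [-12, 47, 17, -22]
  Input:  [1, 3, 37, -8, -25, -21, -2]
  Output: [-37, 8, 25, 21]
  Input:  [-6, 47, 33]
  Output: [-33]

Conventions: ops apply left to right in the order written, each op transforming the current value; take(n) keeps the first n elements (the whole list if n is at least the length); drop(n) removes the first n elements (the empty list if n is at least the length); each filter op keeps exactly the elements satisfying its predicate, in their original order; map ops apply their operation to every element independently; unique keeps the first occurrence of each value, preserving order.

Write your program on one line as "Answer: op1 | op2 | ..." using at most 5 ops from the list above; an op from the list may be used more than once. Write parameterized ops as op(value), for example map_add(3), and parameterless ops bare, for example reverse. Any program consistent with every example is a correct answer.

drop(2) | map_neg | unique | take(4)

Check, running the answer program on each example:
  [17, -36, 1, -18, 1, -16, 43, -45] -> [1, -18, 1, -16, 43, -45] -> [-1, 18, -1, 16, -43, 45] -> [-1, 18, 16, -43, 45] -> [-1, 18, 16, -43]
  [-15, -42, 12, -47, -17, 22, -37, 35, 28] -> [12, -47, -17, 22, -37, 35, 28] -> [-12, 47, 17, -22, 37, -35, -28] -> [-12, 47, 17, -22, 37, -35, -28] -> [-12, 47, 17, -22]
  [1, 3, 37, -8, -25, -21, -2] -> [37, -8, -25, -21, -2] -> [-37, 8, 25, 21, 2] -> [-37, 8, 25, 21, 2] -> [-37, 8, 25, 21]
  [-6, 47, 33] -> [33] -> [-33] -> [-33] -> [-33]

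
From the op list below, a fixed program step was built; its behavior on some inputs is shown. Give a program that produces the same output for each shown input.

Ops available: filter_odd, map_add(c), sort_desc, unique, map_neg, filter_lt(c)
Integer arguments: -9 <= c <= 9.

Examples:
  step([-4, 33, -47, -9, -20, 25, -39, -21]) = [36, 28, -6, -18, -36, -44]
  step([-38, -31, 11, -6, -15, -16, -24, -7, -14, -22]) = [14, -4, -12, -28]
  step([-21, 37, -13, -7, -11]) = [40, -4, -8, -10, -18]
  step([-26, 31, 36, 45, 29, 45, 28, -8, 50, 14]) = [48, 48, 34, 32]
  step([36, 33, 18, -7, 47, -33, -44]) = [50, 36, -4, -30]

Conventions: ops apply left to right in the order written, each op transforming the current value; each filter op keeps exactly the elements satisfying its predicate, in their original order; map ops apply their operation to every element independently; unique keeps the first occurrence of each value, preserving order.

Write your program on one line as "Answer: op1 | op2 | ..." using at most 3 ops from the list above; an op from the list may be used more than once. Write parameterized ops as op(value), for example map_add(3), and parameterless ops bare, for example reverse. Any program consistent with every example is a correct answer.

sort_desc | filter_odd | map_add(3)

Check, running the answer program on each example:
  [-4, 33, -47, -9, -20, 25, -39, -21] -> [33, 25, -4, -9, -20, -21, -39, -47] -> [33, 25, -9, -21, -39, -47] -> [36, 28, -6, -18, -36, -44]
  [-38, -31, 11, -6, -15, -16, -24, -7, -14, -22] -> [11, -6, -7, -14, -15, -16, -22, -24, -31, -38] -> [11, -7, -15, -31] -> [14, -4, -12, -28]
  [-21, 37, -13, -7, -11] -> [37, -7, -11, -13, -21] -> [37, -7, -11, -13, -21] -> [40, -4, -8, -10, -18]
  [-26, 31, 36, 45, 29, 45, 28, -8, 50, 14] -> [50, 45, 45, 36, 31, 29, 28, 14, -8, -26] -> [45, 45, 31, 29] -> [48, 48, 34, 32]
  [36, 33, 18, -7, 47, -33, -44] -> [47, 36, 33, 18, -7, -33, -44] -> [47, 33, -7, -33] -> [50, 36, -4, -30]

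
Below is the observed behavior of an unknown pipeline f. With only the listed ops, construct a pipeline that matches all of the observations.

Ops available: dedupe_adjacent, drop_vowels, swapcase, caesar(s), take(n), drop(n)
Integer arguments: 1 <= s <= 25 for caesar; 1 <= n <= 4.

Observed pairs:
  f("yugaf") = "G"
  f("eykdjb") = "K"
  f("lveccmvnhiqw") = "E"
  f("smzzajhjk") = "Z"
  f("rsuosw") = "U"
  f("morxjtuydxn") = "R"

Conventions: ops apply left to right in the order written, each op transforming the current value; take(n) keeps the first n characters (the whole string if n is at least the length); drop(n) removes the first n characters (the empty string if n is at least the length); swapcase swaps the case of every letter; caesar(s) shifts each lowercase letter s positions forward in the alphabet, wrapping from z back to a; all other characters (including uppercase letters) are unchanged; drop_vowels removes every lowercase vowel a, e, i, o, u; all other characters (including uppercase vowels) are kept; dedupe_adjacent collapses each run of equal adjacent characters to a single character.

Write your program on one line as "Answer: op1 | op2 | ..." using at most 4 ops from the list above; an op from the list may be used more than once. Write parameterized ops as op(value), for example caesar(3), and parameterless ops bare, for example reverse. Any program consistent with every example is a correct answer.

drop(2) | dedupe_adjacent | take(1) | swapcase

Check, running the answer program on each example:
  "yugaf" -> "gaf" -> "gaf" -> "g" -> "G"
  "eykdjb" -> "kdjb" -> "kdjb" -> "k" -> "K"
  "lveccmvnhiqw" -> "eccmvnhiqw" -> "ecmvnhiqw" -> "e" -> "E"
  "smzzajhjk" -> "zzajhjk" -> "zajhjk" -> "z" -> "Z"
  "rsuosw" -> "uosw" -> "uosw" -> "u" -> "U"
  "morxjtuydxn" -> "rxjtuydxn" -> "rxjtuydxn" -> "r" -> "R"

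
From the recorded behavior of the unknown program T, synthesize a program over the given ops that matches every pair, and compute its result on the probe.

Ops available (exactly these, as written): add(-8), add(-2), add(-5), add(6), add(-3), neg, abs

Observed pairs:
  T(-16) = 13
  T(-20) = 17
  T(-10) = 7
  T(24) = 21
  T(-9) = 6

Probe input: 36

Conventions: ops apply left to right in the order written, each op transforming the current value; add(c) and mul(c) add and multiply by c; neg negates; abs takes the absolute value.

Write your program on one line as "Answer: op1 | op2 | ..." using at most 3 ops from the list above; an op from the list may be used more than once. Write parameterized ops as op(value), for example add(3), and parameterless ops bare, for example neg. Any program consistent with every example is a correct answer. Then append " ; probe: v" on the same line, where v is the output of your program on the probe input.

neg | abs | add(-3) ; probe: 33

Check, running the answer program on each example:
  -16 -> 16 -> 16 -> 13
  -20 -> 20 -> 20 -> 17
  -10 -> 10 -> 10 -> 7
  24 -> -24 -> 24 -> 21
  -9 -> 9 -> 9 -> 6
  probe: 36 -> -36 -> 36 -> 33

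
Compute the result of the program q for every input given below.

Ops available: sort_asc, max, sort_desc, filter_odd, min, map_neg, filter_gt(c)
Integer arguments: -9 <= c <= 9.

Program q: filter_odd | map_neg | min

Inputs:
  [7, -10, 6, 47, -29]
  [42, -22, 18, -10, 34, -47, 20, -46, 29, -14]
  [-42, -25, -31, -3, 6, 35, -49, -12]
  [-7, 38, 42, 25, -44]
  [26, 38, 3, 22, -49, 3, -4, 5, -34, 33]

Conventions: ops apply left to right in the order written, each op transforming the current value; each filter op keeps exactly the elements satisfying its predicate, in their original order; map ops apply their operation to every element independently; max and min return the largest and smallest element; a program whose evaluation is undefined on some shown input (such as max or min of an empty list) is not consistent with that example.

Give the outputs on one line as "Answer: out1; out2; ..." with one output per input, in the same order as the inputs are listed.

Execution, op by op:
  [7, -10, 6, 47, -29] -> [7, 47, -29] -> [-7, -47, 29] -> -47
  [42, -22, 18, -10, 34, -47, 20, -46, 29, -14] -> [-47, 29] -> [47, -29] -> -29
  [-42, -25, -31, -3, 6, 35, -49, -12] -> [-25, -31, -3, 35, -49] -> [25, 31, 3, -35, 49] -> -35
  [-7, 38, 42, 25, -44] -> [-7, 25] -> [7, -25] -> -25
  [26, 38, 3, 22, -49, 3, -4, 5, -34, 33] -> [3, -49, 3, 5, 33] -> [-3, 49, -3, -5, -33] -> -33

-47; -29; -35; -25; -33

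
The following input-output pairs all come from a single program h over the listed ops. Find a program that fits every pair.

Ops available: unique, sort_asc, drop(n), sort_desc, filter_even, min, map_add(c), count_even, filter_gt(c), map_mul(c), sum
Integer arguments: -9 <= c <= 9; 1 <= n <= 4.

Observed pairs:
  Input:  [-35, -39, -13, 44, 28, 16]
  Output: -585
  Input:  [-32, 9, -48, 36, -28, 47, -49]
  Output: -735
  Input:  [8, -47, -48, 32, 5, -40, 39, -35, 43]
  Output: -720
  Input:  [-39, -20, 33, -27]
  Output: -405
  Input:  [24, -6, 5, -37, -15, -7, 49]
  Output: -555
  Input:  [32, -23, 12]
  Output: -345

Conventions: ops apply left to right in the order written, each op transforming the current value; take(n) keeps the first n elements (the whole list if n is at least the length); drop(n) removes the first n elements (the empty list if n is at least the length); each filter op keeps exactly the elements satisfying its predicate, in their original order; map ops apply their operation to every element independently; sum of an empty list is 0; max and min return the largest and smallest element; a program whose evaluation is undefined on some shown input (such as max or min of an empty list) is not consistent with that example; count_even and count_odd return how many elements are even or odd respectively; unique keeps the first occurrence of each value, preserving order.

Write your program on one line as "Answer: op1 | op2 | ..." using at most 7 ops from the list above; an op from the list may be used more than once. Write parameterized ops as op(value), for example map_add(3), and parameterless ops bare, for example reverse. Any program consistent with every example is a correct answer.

map_mul(-5) | drop(1) | filter_gt(1) | map_mul(-3) | sort_asc | min

Check, running the answer program on each example:
  [-35, -39, -13, 44, 28, 16] -> [175, 195, 65, -220, -140, -80] -> [195, 65, -220, -140, -80] -> [195, 65] -> [-585, -195] -> [-585, -195] -> -585
  [-32, 9, -48, 36, -28, 47, -49] -> [160, -45, 240, -180, 140, -235, 245] -> [-45, 240, -180, 140, -235, 245] -> [240, 140, 245] -> [-720, -420, -735] -> [-735, -720, -420] -> -735
  [8, -47, -48, 32, 5, -40, 39, -35, 43] -> [-40, 235, 240, -160, -25, 200, -195, 175, -215] -> [235, 240, -160, -25, 200, -195, 175, -215] -> [235, 240, 200, 175] -> [-705, -720, -600, -525] -> [-720, -705, -600, -525] -> -720
  [-39, -20, 33, -27] -> [195, 100, -165, 135] -> [100, -165, 135] -> [100, 135] -> [-300, -405] -> [-405, -300] -> -405
  [24, -6, 5, -37, -15, -7, 49] -> [-120, 30, -25, 185, 75, 35, -245] -> [30, -25, 185, 75, 35, -245] -> [30, 185, 75, 35] -> [-90, -555, -225, -105] -> [-555, -225, -105, -90] -> -555
  [32, -23, 12] -> [-160, 115, -60] -> [115, -60] -> [115] -> [-345] -> [-345] -> -345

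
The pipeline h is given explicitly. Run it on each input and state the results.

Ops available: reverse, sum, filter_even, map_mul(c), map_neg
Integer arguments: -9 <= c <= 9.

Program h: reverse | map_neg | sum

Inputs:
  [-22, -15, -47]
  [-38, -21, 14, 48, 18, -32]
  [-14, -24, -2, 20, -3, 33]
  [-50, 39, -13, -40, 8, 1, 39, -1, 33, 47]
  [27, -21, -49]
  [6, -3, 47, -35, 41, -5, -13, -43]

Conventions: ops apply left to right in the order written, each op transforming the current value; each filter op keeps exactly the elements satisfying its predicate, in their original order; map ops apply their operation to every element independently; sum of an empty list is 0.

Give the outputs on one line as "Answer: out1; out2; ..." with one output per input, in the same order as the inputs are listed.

84; 11; -10; -63; 43; 5

Execution, op by op:
  [-22, -15, -47] -> [-47, -15, -22] -> [47, 15, 22] -> 84
  [-38, -21, 14, 48, 18, -32] -> [-32, 18, 48, 14, -21, -38] -> [32, -18, -48, -14, 21, 38] -> 11
  [-14, -24, -2, 20, -3, 33] -> [33, -3, 20, -2, -24, -14] -> [-33, 3, -20, 2, 24, 14] -> -10
  [-50, 39, -13, -40, 8, 1, 39, -1, 33, 47] -> [47, 33, -1, 39, 1, 8, -40, -13, 39, -50] -> [-47, -33, 1, -39, -1, -8, 40, 13, -39, 50] -> -63
  [27, -21, -49] -> [-49, -21, 27] -> [49, 21, -27] -> 43
  [6, -3, 47, -35, 41, -5, -13, -43] -> [-43, -13, -5, 41, -35, 47, -3, 6] -> [43, 13, 5, -41, 35, -47, 3, -6] -> 5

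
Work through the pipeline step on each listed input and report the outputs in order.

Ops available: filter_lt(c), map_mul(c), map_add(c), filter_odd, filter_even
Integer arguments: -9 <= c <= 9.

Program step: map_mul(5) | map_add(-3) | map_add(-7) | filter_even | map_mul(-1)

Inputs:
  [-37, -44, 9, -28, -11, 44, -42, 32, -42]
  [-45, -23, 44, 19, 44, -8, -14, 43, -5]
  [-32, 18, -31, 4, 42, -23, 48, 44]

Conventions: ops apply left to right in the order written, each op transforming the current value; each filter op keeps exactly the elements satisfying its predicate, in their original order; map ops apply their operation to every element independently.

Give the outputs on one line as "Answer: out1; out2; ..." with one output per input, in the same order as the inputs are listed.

[230, 150, -210, 220, -150, 220]; [-210, -210, 50, 80]; [170, -80, -10, -200, -230, -210]

Execution, op by op:
  [-37, -44, 9, -28, -11, 44, -42, 32, -42] -> [-185, -220, 45, -140, -55, 220, -210, 160, -210] -> [-188, -223, 42, -143, -58, 217, -213, 157, -213] -> [-195, -230, 35, -150, -65, 210, -220, 150, -220] -> [-230, -150, 210, -220, 150, -220] -> [230, 150, -210, 220, -150, 220]
  [-45, -23, 44, 19, 44, -8, -14, 43, -5] -> [-225, -115, 220, 95, 220, -40, -70, 215, -25] -> [-228, -118, 217, 92, 217, -43, -73, 212, -28] -> [-235, -125, 210, 85, 210, -50, -80, 205, -35] -> [210, 210, -50, -80] -> [-210, -210, 50, 80]
  [-32, 18, -31, 4, 42, -23, 48, 44] -> [-160, 90, -155, 20, 210, -115, 240, 220] -> [-163, 87, -158, 17, 207, -118, 237, 217] -> [-170, 80, -165, 10, 200, -125, 230, 210] -> [-170, 80, 10, 200, 230, 210] -> [170, -80, -10, -200, -230, -210]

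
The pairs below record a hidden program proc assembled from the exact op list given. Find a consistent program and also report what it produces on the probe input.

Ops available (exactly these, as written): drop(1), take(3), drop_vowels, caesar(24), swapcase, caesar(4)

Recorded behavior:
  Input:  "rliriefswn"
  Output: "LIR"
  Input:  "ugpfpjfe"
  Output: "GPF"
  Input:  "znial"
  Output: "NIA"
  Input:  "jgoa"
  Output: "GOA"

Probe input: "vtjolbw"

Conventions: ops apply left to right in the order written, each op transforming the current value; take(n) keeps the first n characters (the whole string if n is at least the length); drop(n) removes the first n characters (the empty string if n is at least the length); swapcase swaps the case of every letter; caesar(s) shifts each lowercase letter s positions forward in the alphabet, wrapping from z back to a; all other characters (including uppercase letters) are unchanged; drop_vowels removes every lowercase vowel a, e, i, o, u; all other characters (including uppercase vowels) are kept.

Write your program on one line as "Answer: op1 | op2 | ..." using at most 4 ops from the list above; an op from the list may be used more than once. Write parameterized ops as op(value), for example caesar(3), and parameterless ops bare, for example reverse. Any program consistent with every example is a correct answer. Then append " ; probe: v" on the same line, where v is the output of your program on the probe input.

drop(1) | swapcase | take(3) ; probe: "TJO"

Check, running the answer program on each example:
  "rliriefswn" -> "liriefswn" -> "LIRIEFSWN" -> "LIR"
  "ugpfpjfe" -> "gpfpjfe" -> "GPFPJFE" -> "GPF"
  "znial" -> "nial" -> "NIAL" -> "NIA"
  "jgoa" -> "goa" -> "GOA" -> "GOA"
  probe: "vtjolbw" -> "tjolbw" -> "TJOLBW" -> "TJO"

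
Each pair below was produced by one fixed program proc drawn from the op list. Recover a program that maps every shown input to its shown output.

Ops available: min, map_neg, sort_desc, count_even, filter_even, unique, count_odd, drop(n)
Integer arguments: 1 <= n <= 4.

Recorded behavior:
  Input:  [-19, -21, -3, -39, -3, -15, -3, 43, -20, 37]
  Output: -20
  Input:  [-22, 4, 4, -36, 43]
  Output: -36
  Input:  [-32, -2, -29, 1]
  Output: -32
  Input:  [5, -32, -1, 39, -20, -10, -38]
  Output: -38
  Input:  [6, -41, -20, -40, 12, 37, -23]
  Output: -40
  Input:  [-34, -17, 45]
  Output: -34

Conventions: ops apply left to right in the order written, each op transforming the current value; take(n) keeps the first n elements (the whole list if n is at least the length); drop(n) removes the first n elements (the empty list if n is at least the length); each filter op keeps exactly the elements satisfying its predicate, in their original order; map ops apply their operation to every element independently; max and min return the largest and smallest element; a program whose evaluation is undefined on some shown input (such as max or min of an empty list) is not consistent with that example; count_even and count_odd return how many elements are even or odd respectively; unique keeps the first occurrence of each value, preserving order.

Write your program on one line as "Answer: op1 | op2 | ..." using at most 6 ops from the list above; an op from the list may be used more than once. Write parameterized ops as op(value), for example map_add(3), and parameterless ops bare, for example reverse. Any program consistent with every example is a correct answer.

map_neg | filter_even | map_neg | sort_desc | min

Check, running the answer program on each example:
  [-19, -21, -3, -39, -3, -15, -3, 43, -20, 37] -> [19, 21, 3, 39, 3, 15, 3, -43, 20, -37] -> [20] -> [-20] -> [-20] -> -20
  [-22, 4, 4, -36, 43] -> [22, -4, -4, 36, -43] -> [22, -4, -4, 36] -> [-22, 4, 4, -36] -> [4, 4, -22, -36] -> -36
  [-32, -2, -29, 1] -> [32, 2, 29, -1] -> [32, 2] -> [-32, -2] -> [-2, -32] -> -32
  [5, -32, -1, 39, -20, -10, -38] -> [-5, 32, 1, -39, 20, 10, 38] -> [32, 20, 10, 38] -> [-32, -20, -10, -38] -> [-10, -20, -32, -38] -> -38
  [6, -41, -20, -40, 12, 37, -23] -> [-6, 41, 20, 40, -12, -37, 23] -> [-6, 20, 40, -12] -> [6, -20, -40, 12] -> [12, 6, -20, -40] -> -40
  [-34, -17, 45] -> [34, 17, -45] -> [34] -> [-34] -> [-34] -> -34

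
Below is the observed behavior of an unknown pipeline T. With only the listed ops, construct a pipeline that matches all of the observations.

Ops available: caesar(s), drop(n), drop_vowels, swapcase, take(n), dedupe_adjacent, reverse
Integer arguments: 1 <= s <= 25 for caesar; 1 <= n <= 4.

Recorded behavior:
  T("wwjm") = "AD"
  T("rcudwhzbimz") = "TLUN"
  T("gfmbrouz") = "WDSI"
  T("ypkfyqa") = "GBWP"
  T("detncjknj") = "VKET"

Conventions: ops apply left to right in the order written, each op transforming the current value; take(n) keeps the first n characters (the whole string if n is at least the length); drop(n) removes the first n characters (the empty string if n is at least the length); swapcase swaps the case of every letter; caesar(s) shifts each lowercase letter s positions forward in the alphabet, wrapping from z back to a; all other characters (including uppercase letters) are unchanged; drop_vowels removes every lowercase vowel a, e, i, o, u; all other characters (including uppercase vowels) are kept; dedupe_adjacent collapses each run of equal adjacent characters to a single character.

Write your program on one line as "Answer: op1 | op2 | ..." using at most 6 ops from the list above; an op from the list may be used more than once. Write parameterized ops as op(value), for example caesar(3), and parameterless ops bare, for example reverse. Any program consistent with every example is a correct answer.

caesar(17) | dedupe_adjacent | drop(1) | take(4) | swapcase

Check, running the answer program on each example:
  "wwjm" -> "nnad" -> "nad" -> "ad" -> "ad" -> "AD"
  "rcudwhzbimz" -> "itlunyqszdq" -> "itlunyqszdq" -> "tlunyqszdq" -> "tlun" -> "TLUN"
  "gfmbrouz" -> "xwdsiflq" -> "xwdsiflq" -> "wdsiflq" -> "wdsi" -> "WDSI"
  "ypkfyqa" -> "pgbwphr" -> "pgbwphr" -> "gbwphr" -> "gbwp" -> "GBWP"
  "detncjknj" -> "uvketabea" -> "uvketabea" -> "vketabea" -> "vket" -> "VKET"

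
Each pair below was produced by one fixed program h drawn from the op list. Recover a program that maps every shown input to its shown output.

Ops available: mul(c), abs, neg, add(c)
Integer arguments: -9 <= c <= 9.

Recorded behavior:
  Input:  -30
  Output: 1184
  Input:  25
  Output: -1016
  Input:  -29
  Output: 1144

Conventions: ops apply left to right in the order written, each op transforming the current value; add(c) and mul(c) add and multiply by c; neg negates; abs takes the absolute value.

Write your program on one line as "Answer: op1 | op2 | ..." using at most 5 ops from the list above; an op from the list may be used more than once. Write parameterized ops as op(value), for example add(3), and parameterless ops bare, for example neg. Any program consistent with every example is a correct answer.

mul(-5) | add(1) | add(-3) | mul(8)

Check, running the answer program on each example:
  -30 -> 150 -> 151 -> 148 -> 1184
  25 -> -125 -> -124 -> -127 -> -1016
  -29 -> 145 -> 146 -> 143 -> 1144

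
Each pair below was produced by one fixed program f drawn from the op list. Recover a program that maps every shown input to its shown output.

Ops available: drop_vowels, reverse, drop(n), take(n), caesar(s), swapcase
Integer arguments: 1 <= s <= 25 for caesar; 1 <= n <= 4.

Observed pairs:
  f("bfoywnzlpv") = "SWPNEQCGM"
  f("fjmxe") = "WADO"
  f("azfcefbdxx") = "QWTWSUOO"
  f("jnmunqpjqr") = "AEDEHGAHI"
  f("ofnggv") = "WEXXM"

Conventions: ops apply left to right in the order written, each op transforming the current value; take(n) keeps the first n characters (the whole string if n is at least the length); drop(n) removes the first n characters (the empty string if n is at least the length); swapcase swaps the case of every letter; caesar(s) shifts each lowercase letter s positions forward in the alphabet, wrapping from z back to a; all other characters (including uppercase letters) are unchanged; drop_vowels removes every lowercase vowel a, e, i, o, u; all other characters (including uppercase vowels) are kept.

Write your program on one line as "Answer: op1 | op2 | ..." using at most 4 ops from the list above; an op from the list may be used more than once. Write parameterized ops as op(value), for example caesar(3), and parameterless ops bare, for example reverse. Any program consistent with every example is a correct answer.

drop_vowels | caesar(17) | swapcase

Check, running the answer program on each example:
  "bfoywnzlpv" -> "bfywnzlpv" -> "swpneqcgm" -> "SWPNEQCGM"
  "fjmxe" -> "fjmx" -> "wado" -> "WADO"
  "azfcefbdxx" -> "zfcfbdxx" -> "qwtwsuoo" -> "QWTWSUOO"
  "jnmunqpjqr" -> "jnmnqpjqr" -> "aedehgahi" -> "AEDEHGAHI"
  "ofnggv" -> "fnggv" -> "wexxm" -> "WEXXM"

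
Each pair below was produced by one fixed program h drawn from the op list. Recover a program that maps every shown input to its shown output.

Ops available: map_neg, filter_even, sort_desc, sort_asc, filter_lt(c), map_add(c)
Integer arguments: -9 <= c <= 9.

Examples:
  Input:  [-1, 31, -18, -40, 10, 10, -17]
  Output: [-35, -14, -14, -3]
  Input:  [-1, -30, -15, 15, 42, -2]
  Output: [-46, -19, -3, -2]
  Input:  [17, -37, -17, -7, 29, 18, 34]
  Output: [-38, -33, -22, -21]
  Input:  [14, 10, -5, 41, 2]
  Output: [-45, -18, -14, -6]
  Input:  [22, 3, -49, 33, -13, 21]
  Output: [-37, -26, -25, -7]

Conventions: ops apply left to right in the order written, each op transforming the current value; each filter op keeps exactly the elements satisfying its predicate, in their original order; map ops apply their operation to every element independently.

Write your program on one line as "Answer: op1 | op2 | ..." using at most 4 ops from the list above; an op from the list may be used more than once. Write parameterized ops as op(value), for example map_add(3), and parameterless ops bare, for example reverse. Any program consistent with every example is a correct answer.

map_neg | map_add(-4) | sort_asc | filter_lt(-1)

Check, running the answer program on each example:
  [-1, 31, -18, -40, 10, 10, -17] -> [1, -31, 18, 40, -10, -10, 17] -> [-3, -35, 14, 36, -14, -14, 13] -> [-35, -14, -14, -3, 13, 14, 36] -> [-35, -14, -14, -3]
  [-1, -30, -15, 15, 42, -2] -> [1, 30, 15, -15, -42, 2] -> [-3, 26, 11, -19, -46, -2] -> [-46, -19, -3, -2, 11, 26] -> [-46, -19, -3, -2]
  [17, -37, -17, -7, 29, 18, 34] -> [-17, 37, 17, 7, -29, -18, -34] -> [-21, 33, 13, 3, -33, -22, -38] -> [-38, -33, -22, -21, 3, 13, 33] -> [-38, -33, -22, -21]
  [14, 10, -5, 41, 2] -> [-14, -10, 5, -41, -2] -> [-18, -14, 1, -45, -6] -> [-45, -18, -14, -6, 1] -> [-45, -18, -14, -6]
  [22, 3, -49, 33, -13, 21] -> [-22, -3, 49, -33, 13, -21] -> [-26, -7, 45, -37, 9, -25] -> [-37, -26, -25, -7, 9, 45] -> [-37, -26, -25, -7]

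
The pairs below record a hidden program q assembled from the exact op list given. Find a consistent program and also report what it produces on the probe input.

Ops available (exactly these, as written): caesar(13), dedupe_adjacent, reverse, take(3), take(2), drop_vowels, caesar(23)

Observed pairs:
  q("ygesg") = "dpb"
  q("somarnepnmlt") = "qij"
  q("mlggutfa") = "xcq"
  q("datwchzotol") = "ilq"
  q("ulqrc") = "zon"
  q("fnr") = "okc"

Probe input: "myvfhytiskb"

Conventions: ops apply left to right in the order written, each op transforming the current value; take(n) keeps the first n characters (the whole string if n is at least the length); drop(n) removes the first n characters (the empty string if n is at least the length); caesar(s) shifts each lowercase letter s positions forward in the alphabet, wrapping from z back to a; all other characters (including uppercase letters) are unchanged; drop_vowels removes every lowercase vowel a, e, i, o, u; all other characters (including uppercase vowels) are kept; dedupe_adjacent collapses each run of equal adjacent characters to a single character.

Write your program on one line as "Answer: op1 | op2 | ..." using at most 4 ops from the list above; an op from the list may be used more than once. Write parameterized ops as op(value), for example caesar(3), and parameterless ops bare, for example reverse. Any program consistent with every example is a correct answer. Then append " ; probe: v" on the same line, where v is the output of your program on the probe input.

caesar(23) | reverse | take(3) ; probe: "yhp"

Check, running the answer program on each example:
  "ygesg" -> "vdbpd" -> "dpbdv" -> "dpb"
  "somarnepnmlt" -> "pljxokbmkjiq" -> "qijkmbkoxjlp" -> "qij"
  "mlggutfa" -> "jiddrqcx" -> "xcqrddij" -> "xcq"
  "datwchzotol" -> "axqtzewlqli" -> "ilqlweztqxa" -> "ilq"
  "ulqrc" -> "rinoz" -> "zonir" -> "zon"
  "fnr" -> "cko" -> "okc" -> "okc"
  probe: "myvfhytiskb" -> "jvscevqfphy" -> "yhpfqvecsvj" -> "yhp"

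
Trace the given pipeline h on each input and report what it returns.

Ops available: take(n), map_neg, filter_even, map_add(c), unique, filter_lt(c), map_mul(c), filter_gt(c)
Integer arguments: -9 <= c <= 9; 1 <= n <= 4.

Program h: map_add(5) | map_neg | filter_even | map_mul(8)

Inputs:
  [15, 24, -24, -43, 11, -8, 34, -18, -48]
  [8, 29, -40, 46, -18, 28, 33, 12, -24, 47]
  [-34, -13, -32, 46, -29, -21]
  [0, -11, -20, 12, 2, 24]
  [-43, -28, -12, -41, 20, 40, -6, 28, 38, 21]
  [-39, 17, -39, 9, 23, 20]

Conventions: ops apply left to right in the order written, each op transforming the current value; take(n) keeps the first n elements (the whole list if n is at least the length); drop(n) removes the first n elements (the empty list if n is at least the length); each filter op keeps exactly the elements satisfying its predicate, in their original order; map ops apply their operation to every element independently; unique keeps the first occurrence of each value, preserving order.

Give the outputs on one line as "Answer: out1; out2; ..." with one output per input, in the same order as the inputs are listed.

Execution, op by op:
  [15, 24, -24, -43, 11, -8, 34, -18, -48] -> [20, 29, -19, -38, 16, -3, 39, -13, -43] -> [-20, -29, 19, 38, -16, 3, -39, 13, 43] -> [-20, 38, -16] -> [-160, 304, -128]
  [8, 29, -40, 46, -18, 28, 33, 12, -24, 47] -> [13, 34, -35, 51, -13, 33, 38, 17, -19, 52] -> [-13, -34, 35, -51, 13, -33, -38, -17, 19, -52] -> [-34, -38, -52] -> [-272, -304, -416]
  [-34, -13, -32, 46, -29, -21] -> [-29, -8, -27, 51, -24, -16] -> [29, 8, 27, -51, 24, 16] -> [8, 24, 16] -> [64, 192, 128]
  [0, -11, -20, 12, 2, 24] -> [5, -6, -15, 17, 7, 29] -> [-5, 6, 15, -17, -7, -29] -> [6] -> [48]
  [-43, -28, -12, -41, 20, 40, -6, 28, 38, 21] -> [-38, -23, -7, -36, 25, 45, -1, 33, 43, 26] -> [38, 23, 7, 36, -25, -45, 1, -33, -43, -26] -> [38, 36, -26] -> [304, 288, -208]
  [-39, 17, -39, 9, 23, 20] -> [-34, 22, -34, 14, 28, 25] -> [34, -22, 34, -14, -28, -25] -> [34, -22, 34, -14, -28] -> [272, -176, 272, -112, -224]

[-160, 304, -128]; [-272, -304, -416]; [64, 192, 128]; [48]; [304, 288, -208]; [272, -176, 272, -112, -224]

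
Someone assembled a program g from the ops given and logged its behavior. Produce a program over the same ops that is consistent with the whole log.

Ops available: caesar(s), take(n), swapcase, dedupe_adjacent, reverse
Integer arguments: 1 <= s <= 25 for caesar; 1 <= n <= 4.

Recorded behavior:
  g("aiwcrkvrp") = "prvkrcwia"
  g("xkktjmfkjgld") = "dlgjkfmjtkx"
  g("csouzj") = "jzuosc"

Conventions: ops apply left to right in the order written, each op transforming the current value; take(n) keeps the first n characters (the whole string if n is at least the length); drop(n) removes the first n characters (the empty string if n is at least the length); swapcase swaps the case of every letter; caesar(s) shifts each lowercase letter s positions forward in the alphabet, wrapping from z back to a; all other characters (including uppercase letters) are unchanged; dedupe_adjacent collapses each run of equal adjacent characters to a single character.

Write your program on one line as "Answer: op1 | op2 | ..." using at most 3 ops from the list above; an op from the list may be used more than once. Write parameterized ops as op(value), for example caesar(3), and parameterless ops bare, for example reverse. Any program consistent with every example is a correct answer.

dedupe_adjacent | reverse

Check, running the answer program on each example:
  "aiwcrkvrp" -> "aiwcrkvrp" -> "prvkrcwia"
  "xkktjmfkjgld" -> "xktjmfkjgld" -> "dlgjkfmjtkx"
  "csouzj" -> "csouzj" -> "jzuosc"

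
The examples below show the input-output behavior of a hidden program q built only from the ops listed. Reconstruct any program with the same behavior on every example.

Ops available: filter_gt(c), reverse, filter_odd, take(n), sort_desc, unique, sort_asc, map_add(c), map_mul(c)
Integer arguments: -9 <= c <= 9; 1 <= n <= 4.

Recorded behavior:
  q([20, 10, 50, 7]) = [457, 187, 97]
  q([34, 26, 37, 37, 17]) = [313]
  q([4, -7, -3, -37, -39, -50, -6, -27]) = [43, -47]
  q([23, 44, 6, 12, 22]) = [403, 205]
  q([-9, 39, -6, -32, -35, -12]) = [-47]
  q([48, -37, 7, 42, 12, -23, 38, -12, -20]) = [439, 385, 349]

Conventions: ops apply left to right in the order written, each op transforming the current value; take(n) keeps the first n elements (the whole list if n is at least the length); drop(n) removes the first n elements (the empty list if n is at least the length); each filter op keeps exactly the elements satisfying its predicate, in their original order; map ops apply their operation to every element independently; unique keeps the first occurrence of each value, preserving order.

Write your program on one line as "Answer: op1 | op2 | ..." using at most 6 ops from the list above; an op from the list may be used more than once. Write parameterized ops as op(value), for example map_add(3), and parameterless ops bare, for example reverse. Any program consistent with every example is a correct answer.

sort_desc | take(3) | map_mul(9) | map_add(5) | map_add(2) | filter_odd

Check, running the answer program on each example:
  [20, 10, 50, 7] -> [50, 20, 10, 7] -> [50, 20, 10] -> [450, 180, 90] -> [455, 185, 95] -> [457, 187, 97] -> [457, 187, 97]
  [34, 26, 37, 37, 17] -> [37, 37, 34, 26, 17] -> [37, 37, 34] -> [333, 333, 306] -> [338, 338, 311] -> [340, 340, 313] -> [313]
  [4, -7, -3, -37, -39, -50, -6, -27] -> [4, -3, -6, -7, -27, -37, -39, -50] -> [4, -3, -6] -> [36, -27, -54] -> [41, -22, -49] -> [43, -20, -47] -> [43, -47]
  [23, 44, 6, 12, 22] -> [44, 23, 22, 12, 6] -> [44, 23, 22] -> [396, 207, 198] -> [401, 212, 203] -> [403, 214, 205] -> [403, 205]
  [-9, 39, -6, -32, -35, -12] -> [39, -6, -9, -12, -32, -35] -> [39, -6, -9] -> [351, -54, -81] -> [356, -49, -76] -> [358, -47, -74] -> [-47]
  [48, -37, 7, 42, 12, -23, 38, -12, -20] -> [48, 42, 38, 12, 7, -12, -20, -23, -37] -> [48, 42, 38] -> [432, 378, 342] -> [437, 383, 347] -> [439, 385, 349] -> [439, 385, 349]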